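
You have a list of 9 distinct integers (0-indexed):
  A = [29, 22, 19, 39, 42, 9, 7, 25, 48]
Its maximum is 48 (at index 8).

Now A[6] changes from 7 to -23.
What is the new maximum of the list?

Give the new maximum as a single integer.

Old max = 48 (at index 8)
Change: A[6] 7 -> -23
Changed element was NOT the old max.
  New max = max(old_max, new_val) = max(48, -23) = 48

Answer: 48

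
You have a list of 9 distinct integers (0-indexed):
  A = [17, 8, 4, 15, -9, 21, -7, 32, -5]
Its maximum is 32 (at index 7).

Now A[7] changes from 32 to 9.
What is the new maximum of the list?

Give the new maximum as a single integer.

Answer: 21

Derivation:
Old max = 32 (at index 7)
Change: A[7] 32 -> 9
Changed element WAS the max -> may need rescan.
  Max of remaining elements: 21
  New max = max(9, 21) = 21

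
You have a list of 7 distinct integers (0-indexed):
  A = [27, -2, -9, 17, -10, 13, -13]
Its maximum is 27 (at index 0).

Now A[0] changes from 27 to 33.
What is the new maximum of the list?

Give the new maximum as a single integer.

Answer: 33

Derivation:
Old max = 27 (at index 0)
Change: A[0] 27 -> 33
Changed element WAS the max -> may need rescan.
  Max of remaining elements: 17
  New max = max(33, 17) = 33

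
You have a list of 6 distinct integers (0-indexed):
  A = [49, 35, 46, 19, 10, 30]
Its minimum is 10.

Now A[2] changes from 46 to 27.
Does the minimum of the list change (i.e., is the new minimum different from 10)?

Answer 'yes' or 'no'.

Answer: no

Derivation:
Old min = 10
Change: A[2] 46 -> 27
Changed element was NOT the min; min changes only if 27 < 10.
New min = 10; changed? no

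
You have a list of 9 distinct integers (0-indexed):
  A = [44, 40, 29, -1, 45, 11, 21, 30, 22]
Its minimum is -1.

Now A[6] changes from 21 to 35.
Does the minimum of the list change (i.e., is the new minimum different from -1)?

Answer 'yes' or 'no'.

Answer: no

Derivation:
Old min = -1
Change: A[6] 21 -> 35
Changed element was NOT the min; min changes only if 35 < -1.
New min = -1; changed? no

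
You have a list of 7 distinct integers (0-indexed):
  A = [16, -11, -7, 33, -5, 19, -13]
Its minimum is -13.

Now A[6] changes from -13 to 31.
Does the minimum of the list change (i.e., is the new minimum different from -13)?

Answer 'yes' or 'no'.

Answer: yes

Derivation:
Old min = -13
Change: A[6] -13 -> 31
Changed element was the min; new min must be rechecked.
New min = -11; changed? yes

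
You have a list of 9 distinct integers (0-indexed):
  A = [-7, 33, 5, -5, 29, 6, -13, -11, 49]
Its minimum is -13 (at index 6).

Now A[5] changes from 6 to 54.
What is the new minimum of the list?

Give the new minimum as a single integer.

Old min = -13 (at index 6)
Change: A[5] 6 -> 54
Changed element was NOT the old min.
  New min = min(old_min, new_val) = min(-13, 54) = -13

Answer: -13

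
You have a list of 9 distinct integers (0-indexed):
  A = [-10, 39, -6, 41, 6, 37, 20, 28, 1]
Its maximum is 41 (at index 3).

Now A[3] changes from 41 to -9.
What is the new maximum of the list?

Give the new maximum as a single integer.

Answer: 39

Derivation:
Old max = 41 (at index 3)
Change: A[3] 41 -> -9
Changed element WAS the max -> may need rescan.
  Max of remaining elements: 39
  New max = max(-9, 39) = 39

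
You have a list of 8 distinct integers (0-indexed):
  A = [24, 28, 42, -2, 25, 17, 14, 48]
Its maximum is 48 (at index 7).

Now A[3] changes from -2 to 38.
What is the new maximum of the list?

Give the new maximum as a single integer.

Old max = 48 (at index 7)
Change: A[3] -2 -> 38
Changed element was NOT the old max.
  New max = max(old_max, new_val) = max(48, 38) = 48

Answer: 48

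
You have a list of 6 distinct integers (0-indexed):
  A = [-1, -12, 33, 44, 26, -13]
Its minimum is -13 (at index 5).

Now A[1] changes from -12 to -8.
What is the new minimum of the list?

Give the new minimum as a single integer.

Answer: -13

Derivation:
Old min = -13 (at index 5)
Change: A[1] -12 -> -8
Changed element was NOT the old min.
  New min = min(old_min, new_val) = min(-13, -8) = -13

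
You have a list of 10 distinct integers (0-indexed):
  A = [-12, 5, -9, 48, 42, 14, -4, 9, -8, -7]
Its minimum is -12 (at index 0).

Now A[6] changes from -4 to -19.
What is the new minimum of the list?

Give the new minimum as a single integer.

Answer: -19

Derivation:
Old min = -12 (at index 0)
Change: A[6] -4 -> -19
Changed element was NOT the old min.
  New min = min(old_min, new_val) = min(-12, -19) = -19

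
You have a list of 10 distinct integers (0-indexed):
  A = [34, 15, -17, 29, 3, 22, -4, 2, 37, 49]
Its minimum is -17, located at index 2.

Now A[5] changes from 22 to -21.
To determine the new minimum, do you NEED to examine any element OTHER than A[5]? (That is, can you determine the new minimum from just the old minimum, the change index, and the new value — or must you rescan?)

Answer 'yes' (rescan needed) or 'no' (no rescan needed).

Old min = -17 at index 2
Change at index 5: 22 -> -21
Index 5 was NOT the min. New min = min(-17, -21). No rescan of other elements needed.
Needs rescan: no

Answer: no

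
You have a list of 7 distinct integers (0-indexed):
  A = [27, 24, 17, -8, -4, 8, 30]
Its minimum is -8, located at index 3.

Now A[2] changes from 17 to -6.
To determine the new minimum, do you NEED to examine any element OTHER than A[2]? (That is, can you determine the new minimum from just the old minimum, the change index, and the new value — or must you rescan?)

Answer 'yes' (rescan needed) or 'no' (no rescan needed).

Old min = -8 at index 3
Change at index 2: 17 -> -6
Index 2 was NOT the min. New min = min(-8, -6). No rescan of other elements needed.
Needs rescan: no

Answer: no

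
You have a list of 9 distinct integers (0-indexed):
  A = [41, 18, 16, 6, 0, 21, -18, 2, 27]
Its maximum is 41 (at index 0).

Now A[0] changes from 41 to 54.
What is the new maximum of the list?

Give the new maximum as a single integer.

Old max = 41 (at index 0)
Change: A[0] 41 -> 54
Changed element WAS the max -> may need rescan.
  Max of remaining elements: 27
  New max = max(54, 27) = 54

Answer: 54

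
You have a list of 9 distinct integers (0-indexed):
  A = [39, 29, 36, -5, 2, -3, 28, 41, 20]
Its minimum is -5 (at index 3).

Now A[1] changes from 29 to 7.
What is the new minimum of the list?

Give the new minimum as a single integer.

Answer: -5

Derivation:
Old min = -5 (at index 3)
Change: A[1] 29 -> 7
Changed element was NOT the old min.
  New min = min(old_min, new_val) = min(-5, 7) = -5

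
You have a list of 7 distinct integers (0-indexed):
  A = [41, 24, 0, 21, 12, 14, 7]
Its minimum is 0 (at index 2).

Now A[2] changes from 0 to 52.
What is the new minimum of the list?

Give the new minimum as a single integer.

Old min = 0 (at index 2)
Change: A[2] 0 -> 52
Changed element WAS the min. Need to check: is 52 still <= all others?
  Min of remaining elements: 7
  New min = min(52, 7) = 7

Answer: 7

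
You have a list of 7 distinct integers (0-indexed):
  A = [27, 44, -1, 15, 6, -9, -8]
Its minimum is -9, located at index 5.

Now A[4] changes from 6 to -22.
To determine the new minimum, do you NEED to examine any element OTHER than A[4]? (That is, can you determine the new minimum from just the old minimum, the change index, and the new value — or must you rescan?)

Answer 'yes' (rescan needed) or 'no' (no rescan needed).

Answer: no

Derivation:
Old min = -9 at index 5
Change at index 4: 6 -> -22
Index 4 was NOT the min. New min = min(-9, -22). No rescan of other elements needed.
Needs rescan: no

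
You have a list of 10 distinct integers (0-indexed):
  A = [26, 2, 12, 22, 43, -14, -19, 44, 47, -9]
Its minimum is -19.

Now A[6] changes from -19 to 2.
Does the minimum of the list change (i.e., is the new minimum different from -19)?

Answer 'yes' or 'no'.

Old min = -19
Change: A[6] -19 -> 2
Changed element was the min; new min must be rechecked.
New min = -14; changed? yes

Answer: yes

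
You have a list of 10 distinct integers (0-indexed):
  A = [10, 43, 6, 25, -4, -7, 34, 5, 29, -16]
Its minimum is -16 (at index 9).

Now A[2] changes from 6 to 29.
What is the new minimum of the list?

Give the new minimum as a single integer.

Old min = -16 (at index 9)
Change: A[2] 6 -> 29
Changed element was NOT the old min.
  New min = min(old_min, new_val) = min(-16, 29) = -16

Answer: -16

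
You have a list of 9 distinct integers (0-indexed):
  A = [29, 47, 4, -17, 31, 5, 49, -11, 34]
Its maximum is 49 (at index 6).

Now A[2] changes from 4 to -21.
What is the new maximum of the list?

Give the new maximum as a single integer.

Old max = 49 (at index 6)
Change: A[2] 4 -> -21
Changed element was NOT the old max.
  New max = max(old_max, new_val) = max(49, -21) = 49

Answer: 49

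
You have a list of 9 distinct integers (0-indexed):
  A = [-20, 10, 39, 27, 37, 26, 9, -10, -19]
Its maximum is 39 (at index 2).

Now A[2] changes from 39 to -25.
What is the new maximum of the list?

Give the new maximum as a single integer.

Old max = 39 (at index 2)
Change: A[2] 39 -> -25
Changed element WAS the max -> may need rescan.
  Max of remaining elements: 37
  New max = max(-25, 37) = 37

Answer: 37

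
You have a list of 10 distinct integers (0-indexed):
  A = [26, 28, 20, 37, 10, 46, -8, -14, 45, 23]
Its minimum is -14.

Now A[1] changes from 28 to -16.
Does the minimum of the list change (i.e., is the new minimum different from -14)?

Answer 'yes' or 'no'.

Answer: yes

Derivation:
Old min = -14
Change: A[1] 28 -> -16
Changed element was NOT the min; min changes only if -16 < -14.
New min = -16; changed? yes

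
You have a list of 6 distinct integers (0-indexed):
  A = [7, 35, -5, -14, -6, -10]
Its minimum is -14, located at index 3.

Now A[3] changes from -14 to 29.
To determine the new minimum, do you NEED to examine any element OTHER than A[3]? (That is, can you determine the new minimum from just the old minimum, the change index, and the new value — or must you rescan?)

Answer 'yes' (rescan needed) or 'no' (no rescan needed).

Old min = -14 at index 3
Change at index 3: -14 -> 29
Index 3 WAS the min and new value 29 > old min -14. Must rescan other elements to find the new min.
Needs rescan: yes

Answer: yes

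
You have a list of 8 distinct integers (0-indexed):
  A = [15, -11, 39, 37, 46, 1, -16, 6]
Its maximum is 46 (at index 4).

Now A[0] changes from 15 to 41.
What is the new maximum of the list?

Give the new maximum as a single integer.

Answer: 46

Derivation:
Old max = 46 (at index 4)
Change: A[0] 15 -> 41
Changed element was NOT the old max.
  New max = max(old_max, new_val) = max(46, 41) = 46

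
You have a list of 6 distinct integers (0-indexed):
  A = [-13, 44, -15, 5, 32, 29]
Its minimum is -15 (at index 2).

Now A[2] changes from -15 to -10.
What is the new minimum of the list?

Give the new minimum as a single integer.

Old min = -15 (at index 2)
Change: A[2] -15 -> -10
Changed element WAS the min. Need to check: is -10 still <= all others?
  Min of remaining elements: -13
  New min = min(-10, -13) = -13

Answer: -13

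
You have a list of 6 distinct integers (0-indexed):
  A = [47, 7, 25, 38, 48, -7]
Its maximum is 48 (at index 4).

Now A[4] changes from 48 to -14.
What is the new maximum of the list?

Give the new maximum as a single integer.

Old max = 48 (at index 4)
Change: A[4] 48 -> -14
Changed element WAS the max -> may need rescan.
  Max of remaining elements: 47
  New max = max(-14, 47) = 47

Answer: 47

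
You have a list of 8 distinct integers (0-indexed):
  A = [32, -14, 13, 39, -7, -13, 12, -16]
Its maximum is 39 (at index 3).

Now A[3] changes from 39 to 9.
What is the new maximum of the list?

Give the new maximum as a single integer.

Answer: 32

Derivation:
Old max = 39 (at index 3)
Change: A[3] 39 -> 9
Changed element WAS the max -> may need rescan.
  Max of remaining elements: 32
  New max = max(9, 32) = 32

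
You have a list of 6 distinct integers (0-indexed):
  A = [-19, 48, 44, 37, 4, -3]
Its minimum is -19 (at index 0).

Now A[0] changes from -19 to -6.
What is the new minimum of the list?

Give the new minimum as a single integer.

Answer: -6

Derivation:
Old min = -19 (at index 0)
Change: A[0] -19 -> -6
Changed element WAS the min. Need to check: is -6 still <= all others?
  Min of remaining elements: -3
  New min = min(-6, -3) = -6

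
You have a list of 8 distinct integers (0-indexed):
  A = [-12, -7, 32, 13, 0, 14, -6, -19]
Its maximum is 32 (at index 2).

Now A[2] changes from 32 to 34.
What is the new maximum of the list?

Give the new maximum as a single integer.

Old max = 32 (at index 2)
Change: A[2] 32 -> 34
Changed element WAS the max -> may need rescan.
  Max of remaining elements: 14
  New max = max(34, 14) = 34

Answer: 34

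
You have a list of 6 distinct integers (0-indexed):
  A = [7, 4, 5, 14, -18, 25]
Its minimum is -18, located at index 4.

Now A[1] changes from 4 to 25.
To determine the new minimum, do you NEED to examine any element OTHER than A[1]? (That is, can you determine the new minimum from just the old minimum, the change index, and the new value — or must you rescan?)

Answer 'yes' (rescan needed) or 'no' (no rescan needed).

Old min = -18 at index 4
Change at index 1: 4 -> 25
Index 1 was NOT the min. New min = min(-18, 25). No rescan of other elements needed.
Needs rescan: no

Answer: no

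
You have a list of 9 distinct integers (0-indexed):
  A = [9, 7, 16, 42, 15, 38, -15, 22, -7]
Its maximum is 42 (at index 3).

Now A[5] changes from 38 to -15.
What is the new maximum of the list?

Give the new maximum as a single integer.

Old max = 42 (at index 3)
Change: A[5] 38 -> -15
Changed element was NOT the old max.
  New max = max(old_max, new_val) = max(42, -15) = 42

Answer: 42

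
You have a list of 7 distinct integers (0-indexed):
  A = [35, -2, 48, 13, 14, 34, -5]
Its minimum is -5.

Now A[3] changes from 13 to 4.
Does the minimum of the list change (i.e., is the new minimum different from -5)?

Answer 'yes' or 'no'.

Answer: no

Derivation:
Old min = -5
Change: A[3] 13 -> 4
Changed element was NOT the min; min changes only if 4 < -5.
New min = -5; changed? no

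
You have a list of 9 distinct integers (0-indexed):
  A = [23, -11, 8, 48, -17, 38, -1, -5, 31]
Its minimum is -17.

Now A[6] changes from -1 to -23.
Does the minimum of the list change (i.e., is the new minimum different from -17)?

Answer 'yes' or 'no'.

Old min = -17
Change: A[6] -1 -> -23
Changed element was NOT the min; min changes only if -23 < -17.
New min = -23; changed? yes

Answer: yes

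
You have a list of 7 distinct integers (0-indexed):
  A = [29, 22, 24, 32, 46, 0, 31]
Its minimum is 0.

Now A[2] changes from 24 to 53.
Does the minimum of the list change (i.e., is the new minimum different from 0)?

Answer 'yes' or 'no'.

Answer: no

Derivation:
Old min = 0
Change: A[2] 24 -> 53
Changed element was NOT the min; min changes only if 53 < 0.
New min = 0; changed? no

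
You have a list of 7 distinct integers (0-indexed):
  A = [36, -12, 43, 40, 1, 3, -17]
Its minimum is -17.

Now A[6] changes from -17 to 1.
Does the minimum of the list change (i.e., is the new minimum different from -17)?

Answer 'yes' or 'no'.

Answer: yes

Derivation:
Old min = -17
Change: A[6] -17 -> 1
Changed element was the min; new min must be rechecked.
New min = -12; changed? yes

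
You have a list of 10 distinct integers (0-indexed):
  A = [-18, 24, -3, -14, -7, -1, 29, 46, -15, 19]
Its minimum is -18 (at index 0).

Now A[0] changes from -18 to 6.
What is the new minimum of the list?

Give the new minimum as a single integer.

Old min = -18 (at index 0)
Change: A[0] -18 -> 6
Changed element WAS the min. Need to check: is 6 still <= all others?
  Min of remaining elements: -15
  New min = min(6, -15) = -15

Answer: -15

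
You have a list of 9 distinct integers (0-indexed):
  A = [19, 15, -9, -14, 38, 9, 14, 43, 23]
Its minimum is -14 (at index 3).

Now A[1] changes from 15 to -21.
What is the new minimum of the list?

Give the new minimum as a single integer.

Answer: -21

Derivation:
Old min = -14 (at index 3)
Change: A[1] 15 -> -21
Changed element was NOT the old min.
  New min = min(old_min, new_val) = min(-14, -21) = -21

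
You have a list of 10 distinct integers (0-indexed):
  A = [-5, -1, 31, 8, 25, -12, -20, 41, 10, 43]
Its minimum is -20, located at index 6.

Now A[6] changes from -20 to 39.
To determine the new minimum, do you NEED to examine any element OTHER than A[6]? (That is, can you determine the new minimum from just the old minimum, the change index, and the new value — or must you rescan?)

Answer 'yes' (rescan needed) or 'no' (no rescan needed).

Old min = -20 at index 6
Change at index 6: -20 -> 39
Index 6 WAS the min and new value 39 > old min -20. Must rescan other elements to find the new min.
Needs rescan: yes

Answer: yes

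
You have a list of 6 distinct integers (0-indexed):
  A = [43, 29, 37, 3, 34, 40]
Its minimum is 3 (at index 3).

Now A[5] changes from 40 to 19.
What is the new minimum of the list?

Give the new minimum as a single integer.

Answer: 3

Derivation:
Old min = 3 (at index 3)
Change: A[5] 40 -> 19
Changed element was NOT the old min.
  New min = min(old_min, new_val) = min(3, 19) = 3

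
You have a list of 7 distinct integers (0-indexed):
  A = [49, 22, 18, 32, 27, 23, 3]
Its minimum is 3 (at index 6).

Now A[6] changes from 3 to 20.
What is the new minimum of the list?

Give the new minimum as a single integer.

Old min = 3 (at index 6)
Change: A[6] 3 -> 20
Changed element WAS the min. Need to check: is 20 still <= all others?
  Min of remaining elements: 18
  New min = min(20, 18) = 18

Answer: 18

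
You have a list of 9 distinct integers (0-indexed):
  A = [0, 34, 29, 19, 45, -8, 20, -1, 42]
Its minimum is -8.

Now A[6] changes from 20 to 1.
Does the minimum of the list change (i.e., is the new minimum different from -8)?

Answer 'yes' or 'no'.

Answer: no

Derivation:
Old min = -8
Change: A[6] 20 -> 1
Changed element was NOT the min; min changes only if 1 < -8.
New min = -8; changed? no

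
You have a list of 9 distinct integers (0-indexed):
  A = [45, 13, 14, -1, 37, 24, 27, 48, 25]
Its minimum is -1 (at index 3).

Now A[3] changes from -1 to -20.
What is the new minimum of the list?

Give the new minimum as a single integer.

Answer: -20

Derivation:
Old min = -1 (at index 3)
Change: A[3] -1 -> -20
Changed element WAS the min. Need to check: is -20 still <= all others?
  Min of remaining elements: 13
  New min = min(-20, 13) = -20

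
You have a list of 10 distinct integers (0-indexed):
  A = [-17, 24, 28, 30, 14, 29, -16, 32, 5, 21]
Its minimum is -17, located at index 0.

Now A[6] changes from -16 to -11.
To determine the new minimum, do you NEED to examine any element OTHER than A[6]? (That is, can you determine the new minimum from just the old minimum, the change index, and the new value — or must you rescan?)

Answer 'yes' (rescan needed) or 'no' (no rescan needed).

Old min = -17 at index 0
Change at index 6: -16 -> -11
Index 6 was NOT the min. New min = min(-17, -11). No rescan of other elements needed.
Needs rescan: no

Answer: no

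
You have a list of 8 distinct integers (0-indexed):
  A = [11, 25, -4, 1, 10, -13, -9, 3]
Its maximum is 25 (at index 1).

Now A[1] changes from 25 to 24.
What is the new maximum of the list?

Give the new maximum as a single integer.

Old max = 25 (at index 1)
Change: A[1] 25 -> 24
Changed element WAS the max -> may need rescan.
  Max of remaining elements: 11
  New max = max(24, 11) = 24

Answer: 24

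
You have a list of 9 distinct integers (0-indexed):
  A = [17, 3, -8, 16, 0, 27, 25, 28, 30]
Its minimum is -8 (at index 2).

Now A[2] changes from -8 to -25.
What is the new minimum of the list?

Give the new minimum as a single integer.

Old min = -8 (at index 2)
Change: A[2] -8 -> -25
Changed element WAS the min. Need to check: is -25 still <= all others?
  Min of remaining elements: 0
  New min = min(-25, 0) = -25

Answer: -25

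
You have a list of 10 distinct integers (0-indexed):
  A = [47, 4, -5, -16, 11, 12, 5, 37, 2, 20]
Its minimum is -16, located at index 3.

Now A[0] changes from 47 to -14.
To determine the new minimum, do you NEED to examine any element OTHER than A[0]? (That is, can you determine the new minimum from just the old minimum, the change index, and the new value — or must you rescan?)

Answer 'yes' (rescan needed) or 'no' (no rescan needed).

Old min = -16 at index 3
Change at index 0: 47 -> -14
Index 0 was NOT the min. New min = min(-16, -14). No rescan of other elements needed.
Needs rescan: no

Answer: no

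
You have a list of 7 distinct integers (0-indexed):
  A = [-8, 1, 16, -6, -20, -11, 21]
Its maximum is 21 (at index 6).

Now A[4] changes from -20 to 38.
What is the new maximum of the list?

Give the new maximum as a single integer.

Old max = 21 (at index 6)
Change: A[4] -20 -> 38
Changed element was NOT the old max.
  New max = max(old_max, new_val) = max(21, 38) = 38

Answer: 38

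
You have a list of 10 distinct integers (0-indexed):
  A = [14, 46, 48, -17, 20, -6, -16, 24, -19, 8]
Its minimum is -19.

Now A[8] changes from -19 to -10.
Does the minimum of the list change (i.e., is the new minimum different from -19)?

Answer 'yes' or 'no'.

Old min = -19
Change: A[8] -19 -> -10
Changed element was the min; new min must be rechecked.
New min = -17; changed? yes

Answer: yes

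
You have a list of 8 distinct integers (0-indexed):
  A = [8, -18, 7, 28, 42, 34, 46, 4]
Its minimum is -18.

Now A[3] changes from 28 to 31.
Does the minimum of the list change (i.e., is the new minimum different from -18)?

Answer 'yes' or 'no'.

Old min = -18
Change: A[3] 28 -> 31
Changed element was NOT the min; min changes only if 31 < -18.
New min = -18; changed? no

Answer: no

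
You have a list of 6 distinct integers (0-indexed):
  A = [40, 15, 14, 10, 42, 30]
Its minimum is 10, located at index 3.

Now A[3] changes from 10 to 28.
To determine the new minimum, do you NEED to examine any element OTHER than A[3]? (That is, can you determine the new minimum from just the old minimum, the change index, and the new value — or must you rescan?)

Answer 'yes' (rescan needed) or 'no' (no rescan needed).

Answer: yes

Derivation:
Old min = 10 at index 3
Change at index 3: 10 -> 28
Index 3 WAS the min and new value 28 > old min 10. Must rescan other elements to find the new min.
Needs rescan: yes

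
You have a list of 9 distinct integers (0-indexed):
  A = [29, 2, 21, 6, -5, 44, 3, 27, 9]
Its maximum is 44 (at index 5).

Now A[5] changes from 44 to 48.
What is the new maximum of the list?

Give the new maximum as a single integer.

Answer: 48

Derivation:
Old max = 44 (at index 5)
Change: A[5] 44 -> 48
Changed element WAS the max -> may need rescan.
  Max of remaining elements: 29
  New max = max(48, 29) = 48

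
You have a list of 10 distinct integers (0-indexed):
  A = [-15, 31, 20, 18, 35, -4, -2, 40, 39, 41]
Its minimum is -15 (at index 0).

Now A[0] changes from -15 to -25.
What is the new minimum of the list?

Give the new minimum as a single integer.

Old min = -15 (at index 0)
Change: A[0] -15 -> -25
Changed element WAS the min. Need to check: is -25 still <= all others?
  Min of remaining elements: -4
  New min = min(-25, -4) = -25

Answer: -25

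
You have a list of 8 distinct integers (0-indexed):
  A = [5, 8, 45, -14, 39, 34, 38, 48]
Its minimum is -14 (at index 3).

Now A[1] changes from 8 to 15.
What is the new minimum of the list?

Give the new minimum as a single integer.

Answer: -14

Derivation:
Old min = -14 (at index 3)
Change: A[1] 8 -> 15
Changed element was NOT the old min.
  New min = min(old_min, new_val) = min(-14, 15) = -14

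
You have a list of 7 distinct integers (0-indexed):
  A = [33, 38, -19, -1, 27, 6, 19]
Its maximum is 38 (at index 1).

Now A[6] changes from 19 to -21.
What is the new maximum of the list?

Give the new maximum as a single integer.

Old max = 38 (at index 1)
Change: A[6] 19 -> -21
Changed element was NOT the old max.
  New max = max(old_max, new_val) = max(38, -21) = 38

Answer: 38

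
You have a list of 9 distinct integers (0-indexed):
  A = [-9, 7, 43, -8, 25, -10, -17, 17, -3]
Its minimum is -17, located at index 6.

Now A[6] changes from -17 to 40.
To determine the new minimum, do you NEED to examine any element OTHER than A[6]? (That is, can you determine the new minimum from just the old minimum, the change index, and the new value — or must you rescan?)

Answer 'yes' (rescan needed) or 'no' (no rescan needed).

Old min = -17 at index 6
Change at index 6: -17 -> 40
Index 6 WAS the min and new value 40 > old min -17. Must rescan other elements to find the new min.
Needs rescan: yes

Answer: yes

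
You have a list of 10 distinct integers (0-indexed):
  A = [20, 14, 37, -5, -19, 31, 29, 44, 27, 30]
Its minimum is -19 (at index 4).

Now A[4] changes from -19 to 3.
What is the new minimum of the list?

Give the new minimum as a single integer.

Old min = -19 (at index 4)
Change: A[4] -19 -> 3
Changed element WAS the min. Need to check: is 3 still <= all others?
  Min of remaining elements: -5
  New min = min(3, -5) = -5

Answer: -5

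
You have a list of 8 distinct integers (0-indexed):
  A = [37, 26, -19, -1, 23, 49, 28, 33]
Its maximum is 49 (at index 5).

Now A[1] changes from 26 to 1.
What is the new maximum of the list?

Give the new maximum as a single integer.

Answer: 49

Derivation:
Old max = 49 (at index 5)
Change: A[1] 26 -> 1
Changed element was NOT the old max.
  New max = max(old_max, new_val) = max(49, 1) = 49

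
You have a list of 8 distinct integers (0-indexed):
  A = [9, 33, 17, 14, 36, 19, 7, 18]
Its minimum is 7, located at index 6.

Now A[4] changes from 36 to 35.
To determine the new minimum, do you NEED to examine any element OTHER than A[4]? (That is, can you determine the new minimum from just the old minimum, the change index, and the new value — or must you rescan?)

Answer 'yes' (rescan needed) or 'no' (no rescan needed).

Old min = 7 at index 6
Change at index 4: 36 -> 35
Index 4 was NOT the min. New min = min(7, 35). No rescan of other elements needed.
Needs rescan: no

Answer: no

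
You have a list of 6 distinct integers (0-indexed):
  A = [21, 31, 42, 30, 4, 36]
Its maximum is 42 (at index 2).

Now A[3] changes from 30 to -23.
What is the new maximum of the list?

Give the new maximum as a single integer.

Answer: 42

Derivation:
Old max = 42 (at index 2)
Change: A[3] 30 -> -23
Changed element was NOT the old max.
  New max = max(old_max, new_val) = max(42, -23) = 42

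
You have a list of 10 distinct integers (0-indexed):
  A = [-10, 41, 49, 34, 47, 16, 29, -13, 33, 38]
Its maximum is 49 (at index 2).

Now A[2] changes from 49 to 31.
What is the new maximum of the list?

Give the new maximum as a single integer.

Old max = 49 (at index 2)
Change: A[2] 49 -> 31
Changed element WAS the max -> may need rescan.
  Max of remaining elements: 47
  New max = max(31, 47) = 47

Answer: 47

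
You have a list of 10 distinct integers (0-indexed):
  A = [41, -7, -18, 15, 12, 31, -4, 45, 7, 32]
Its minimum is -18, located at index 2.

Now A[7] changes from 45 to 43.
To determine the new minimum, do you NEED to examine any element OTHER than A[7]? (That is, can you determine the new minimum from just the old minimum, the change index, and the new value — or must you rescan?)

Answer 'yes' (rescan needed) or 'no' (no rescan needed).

Old min = -18 at index 2
Change at index 7: 45 -> 43
Index 7 was NOT the min. New min = min(-18, 43). No rescan of other elements needed.
Needs rescan: no

Answer: no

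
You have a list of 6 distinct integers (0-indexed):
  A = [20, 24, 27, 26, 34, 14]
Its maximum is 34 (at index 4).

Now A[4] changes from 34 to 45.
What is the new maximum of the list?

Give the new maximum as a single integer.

Answer: 45

Derivation:
Old max = 34 (at index 4)
Change: A[4] 34 -> 45
Changed element WAS the max -> may need rescan.
  Max of remaining elements: 27
  New max = max(45, 27) = 45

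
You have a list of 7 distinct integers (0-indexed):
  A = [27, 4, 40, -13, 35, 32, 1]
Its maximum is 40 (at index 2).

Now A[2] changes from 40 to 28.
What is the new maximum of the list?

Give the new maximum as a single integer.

Old max = 40 (at index 2)
Change: A[2] 40 -> 28
Changed element WAS the max -> may need rescan.
  Max of remaining elements: 35
  New max = max(28, 35) = 35

Answer: 35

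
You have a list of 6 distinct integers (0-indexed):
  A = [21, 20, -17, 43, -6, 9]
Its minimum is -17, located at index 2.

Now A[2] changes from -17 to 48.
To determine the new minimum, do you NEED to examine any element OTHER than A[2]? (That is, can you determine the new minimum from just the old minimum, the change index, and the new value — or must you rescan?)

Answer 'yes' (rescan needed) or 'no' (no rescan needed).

Answer: yes

Derivation:
Old min = -17 at index 2
Change at index 2: -17 -> 48
Index 2 WAS the min and new value 48 > old min -17. Must rescan other elements to find the new min.
Needs rescan: yes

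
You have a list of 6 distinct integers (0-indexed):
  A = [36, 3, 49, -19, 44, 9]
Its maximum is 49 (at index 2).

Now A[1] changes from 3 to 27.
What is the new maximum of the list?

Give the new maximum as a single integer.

Answer: 49

Derivation:
Old max = 49 (at index 2)
Change: A[1] 3 -> 27
Changed element was NOT the old max.
  New max = max(old_max, new_val) = max(49, 27) = 49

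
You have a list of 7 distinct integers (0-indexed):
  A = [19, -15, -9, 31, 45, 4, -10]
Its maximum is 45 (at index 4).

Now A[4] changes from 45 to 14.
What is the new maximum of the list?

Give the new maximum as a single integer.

Old max = 45 (at index 4)
Change: A[4] 45 -> 14
Changed element WAS the max -> may need rescan.
  Max of remaining elements: 31
  New max = max(14, 31) = 31

Answer: 31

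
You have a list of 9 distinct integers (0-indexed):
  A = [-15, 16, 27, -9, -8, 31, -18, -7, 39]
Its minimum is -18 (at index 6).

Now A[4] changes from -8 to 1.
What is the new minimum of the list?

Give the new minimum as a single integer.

Answer: -18

Derivation:
Old min = -18 (at index 6)
Change: A[4] -8 -> 1
Changed element was NOT the old min.
  New min = min(old_min, new_val) = min(-18, 1) = -18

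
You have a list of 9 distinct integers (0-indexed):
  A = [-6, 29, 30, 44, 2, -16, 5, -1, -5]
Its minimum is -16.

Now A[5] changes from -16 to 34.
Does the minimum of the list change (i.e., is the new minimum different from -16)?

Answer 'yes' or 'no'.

Answer: yes

Derivation:
Old min = -16
Change: A[5] -16 -> 34
Changed element was the min; new min must be rechecked.
New min = -6; changed? yes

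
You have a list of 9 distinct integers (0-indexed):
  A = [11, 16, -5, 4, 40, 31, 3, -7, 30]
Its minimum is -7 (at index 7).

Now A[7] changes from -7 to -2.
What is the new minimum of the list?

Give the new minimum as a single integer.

Answer: -5

Derivation:
Old min = -7 (at index 7)
Change: A[7] -7 -> -2
Changed element WAS the min. Need to check: is -2 still <= all others?
  Min of remaining elements: -5
  New min = min(-2, -5) = -5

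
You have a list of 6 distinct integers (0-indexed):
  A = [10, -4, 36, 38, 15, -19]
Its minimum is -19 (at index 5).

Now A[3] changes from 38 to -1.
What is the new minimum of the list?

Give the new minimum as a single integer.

Old min = -19 (at index 5)
Change: A[3] 38 -> -1
Changed element was NOT the old min.
  New min = min(old_min, new_val) = min(-19, -1) = -19

Answer: -19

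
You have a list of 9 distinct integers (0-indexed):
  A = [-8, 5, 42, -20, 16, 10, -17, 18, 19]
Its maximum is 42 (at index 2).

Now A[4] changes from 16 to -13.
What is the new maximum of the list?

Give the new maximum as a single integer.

Old max = 42 (at index 2)
Change: A[4] 16 -> -13
Changed element was NOT the old max.
  New max = max(old_max, new_val) = max(42, -13) = 42

Answer: 42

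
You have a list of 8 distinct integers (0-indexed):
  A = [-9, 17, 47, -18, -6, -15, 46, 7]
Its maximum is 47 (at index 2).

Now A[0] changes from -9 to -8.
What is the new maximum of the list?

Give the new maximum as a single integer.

Old max = 47 (at index 2)
Change: A[0] -9 -> -8
Changed element was NOT the old max.
  New max = max(old_max, new_val) = max(47, -8) = 47

Answer: 47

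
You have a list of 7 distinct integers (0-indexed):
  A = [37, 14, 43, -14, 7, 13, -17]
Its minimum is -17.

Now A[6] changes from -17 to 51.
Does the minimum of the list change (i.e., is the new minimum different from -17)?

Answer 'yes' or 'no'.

Old min = -17
Change: A[6] -17 -> 51
Changed element was the min; new min must be rechecked.
New min = -14; changed? yes

Answer: yes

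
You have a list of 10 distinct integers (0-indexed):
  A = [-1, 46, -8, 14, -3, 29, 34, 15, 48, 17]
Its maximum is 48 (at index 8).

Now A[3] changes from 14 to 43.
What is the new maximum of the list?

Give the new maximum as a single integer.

Answer: 48

Derivation:
Old max = 48 (at index 8)
Change: A[3] 14 -> 43
Changed element was NOT the old max.
  New max = max(old_max, new_val) = max(48, 43) = 48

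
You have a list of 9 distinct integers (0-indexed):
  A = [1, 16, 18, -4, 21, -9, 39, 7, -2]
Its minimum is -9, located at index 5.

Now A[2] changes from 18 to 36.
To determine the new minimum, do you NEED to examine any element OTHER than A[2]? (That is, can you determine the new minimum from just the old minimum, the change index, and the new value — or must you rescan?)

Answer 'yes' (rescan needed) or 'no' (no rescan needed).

Old min = -9 at index 5
Change at index 2: 18 -> 36
Index 2 was NOT the min. New min = min(-9, 36). No rescan of other elements needed.
Needs rescan: no

Answer: no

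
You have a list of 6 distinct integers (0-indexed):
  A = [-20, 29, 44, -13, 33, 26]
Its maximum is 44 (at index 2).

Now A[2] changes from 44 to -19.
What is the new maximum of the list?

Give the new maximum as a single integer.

Answer: 33

Derivation:
Old max = 44 (at index 2)
Change: A[2] 44 -> -19
Changed element WAS the max -> may need rescan.
  Max of remaining elements: 33
  New max = max(-19, 33) = 33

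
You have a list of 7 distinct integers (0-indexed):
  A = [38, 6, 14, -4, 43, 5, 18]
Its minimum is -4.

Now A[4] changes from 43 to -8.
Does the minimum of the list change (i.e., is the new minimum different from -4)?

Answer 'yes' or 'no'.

Old min = -4
Change: A[4] 43 -> -8
Changed element was NOT the min; min changes only if -8 < -4.
New min = -8; changed? yes

Answer: yes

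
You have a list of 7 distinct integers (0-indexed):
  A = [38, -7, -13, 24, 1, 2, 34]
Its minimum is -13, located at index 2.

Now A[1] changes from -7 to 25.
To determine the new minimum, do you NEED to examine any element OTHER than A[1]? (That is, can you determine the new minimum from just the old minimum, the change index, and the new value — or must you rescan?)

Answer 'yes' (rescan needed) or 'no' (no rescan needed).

Old min = -13 at index 2
Change at index 1: -7 -> 25
Index 1 was NOT the min. New min = min(-13, 25). No rescan of other elements needed.
Needs rescan: no

Answer: no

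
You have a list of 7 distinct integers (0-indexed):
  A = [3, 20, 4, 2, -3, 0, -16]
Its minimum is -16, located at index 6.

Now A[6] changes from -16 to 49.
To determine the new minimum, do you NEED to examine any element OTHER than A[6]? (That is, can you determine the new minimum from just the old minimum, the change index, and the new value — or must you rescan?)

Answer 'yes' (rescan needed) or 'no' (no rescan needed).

Old min = -16 at index 6
Change at index 6: -16 -> 49
Index 6 WAS the min and new value 49 > old min -16. Must rescan other elements to find the new min.
Needs rescan: yes

Answer: yes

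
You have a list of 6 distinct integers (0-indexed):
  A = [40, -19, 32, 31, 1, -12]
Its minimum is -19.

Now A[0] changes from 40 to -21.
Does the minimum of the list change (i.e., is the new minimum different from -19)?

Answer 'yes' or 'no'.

Answer: yes

Derivation:
Old min = -19
Change: A[0] 40 -> -21
Changed element was NOT the min; min changes only if -21 < -19.
New min = -21; changed? yes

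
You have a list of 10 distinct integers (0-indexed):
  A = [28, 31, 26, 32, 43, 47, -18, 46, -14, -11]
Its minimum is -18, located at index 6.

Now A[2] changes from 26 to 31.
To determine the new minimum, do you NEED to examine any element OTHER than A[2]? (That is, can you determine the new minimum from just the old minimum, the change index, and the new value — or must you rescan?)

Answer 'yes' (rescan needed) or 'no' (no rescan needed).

Answer: no

Derivation:
Old min = -18 at index 6
Change at index 2: 26 -> 31
Index 2 was NOT the min. New min = min(-18, 31). No rescan of other elements needed.
Needs rescan: no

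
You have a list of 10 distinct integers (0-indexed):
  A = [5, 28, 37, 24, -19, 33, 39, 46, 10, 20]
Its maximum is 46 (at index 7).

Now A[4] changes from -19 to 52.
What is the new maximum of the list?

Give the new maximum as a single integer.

Old max = 46 (at index 7)
Change: A[4] -19 -> 52
Changed element was NOT the old max.
  New max = max(old_max, new_val) = max(46, 52) = 52

Answer: 52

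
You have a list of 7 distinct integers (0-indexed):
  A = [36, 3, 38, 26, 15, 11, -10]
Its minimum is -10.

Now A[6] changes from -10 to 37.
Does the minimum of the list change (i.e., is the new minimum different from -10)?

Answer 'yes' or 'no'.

Answer: yes

Derivation:
Old min = -10
Change: A[6] -10 -> 37
Changed element was the min; new min must be rechecked.
New min = 3; changed? yes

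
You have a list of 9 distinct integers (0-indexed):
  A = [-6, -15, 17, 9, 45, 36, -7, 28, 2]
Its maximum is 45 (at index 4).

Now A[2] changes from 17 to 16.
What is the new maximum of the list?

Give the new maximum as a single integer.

Answer: 45

Derivation:
Old max = 45 (at index 4)
Change: A[2] 17 -> 16
Changed element was NOT the old max.
  New max = max(old_max, new_val) = max(45, 16) = 45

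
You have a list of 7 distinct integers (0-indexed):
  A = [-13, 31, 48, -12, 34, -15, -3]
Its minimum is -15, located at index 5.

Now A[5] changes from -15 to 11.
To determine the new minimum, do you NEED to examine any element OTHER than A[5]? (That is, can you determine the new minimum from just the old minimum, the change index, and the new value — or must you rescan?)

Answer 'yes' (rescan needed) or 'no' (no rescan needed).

Old min = -15 at index 5
Change at index 5: -15 -> 11
Index 5 WAS the min and new value 11 > old min -15. Must rescan other elements to find the new min.
Needs rescan: yes

Answer: yes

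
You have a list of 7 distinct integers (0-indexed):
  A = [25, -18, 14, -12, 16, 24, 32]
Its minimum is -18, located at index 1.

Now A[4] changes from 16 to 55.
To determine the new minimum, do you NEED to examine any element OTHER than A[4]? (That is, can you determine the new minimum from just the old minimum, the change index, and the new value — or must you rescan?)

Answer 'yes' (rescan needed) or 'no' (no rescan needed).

Old min = -18 at index 1
Change at index 4: 16 -> 55
Index 4 was NOT the min. New min = min(-18, 55). No rescan of other elements needed.
Needs rescan: no

Answer: no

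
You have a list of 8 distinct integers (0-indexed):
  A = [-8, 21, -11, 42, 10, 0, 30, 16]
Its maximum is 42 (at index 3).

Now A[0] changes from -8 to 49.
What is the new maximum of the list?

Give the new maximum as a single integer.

Old max = 42 (at index 3)
Change: A[0] -8 -> 49
Changed element was NOT the old max.
  New max = max(old_max, new_val) = max(42, 49) = 49

Answer: 49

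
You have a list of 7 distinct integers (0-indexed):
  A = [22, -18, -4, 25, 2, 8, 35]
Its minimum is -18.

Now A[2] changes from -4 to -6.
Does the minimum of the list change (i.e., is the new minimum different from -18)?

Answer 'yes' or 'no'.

Answer: no

Derivation:
Old min = -18
Change: A[2] -4 -> -6
Changed element was NOT the min; min changes only if -6 < -18.
New min = -18; changed? no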